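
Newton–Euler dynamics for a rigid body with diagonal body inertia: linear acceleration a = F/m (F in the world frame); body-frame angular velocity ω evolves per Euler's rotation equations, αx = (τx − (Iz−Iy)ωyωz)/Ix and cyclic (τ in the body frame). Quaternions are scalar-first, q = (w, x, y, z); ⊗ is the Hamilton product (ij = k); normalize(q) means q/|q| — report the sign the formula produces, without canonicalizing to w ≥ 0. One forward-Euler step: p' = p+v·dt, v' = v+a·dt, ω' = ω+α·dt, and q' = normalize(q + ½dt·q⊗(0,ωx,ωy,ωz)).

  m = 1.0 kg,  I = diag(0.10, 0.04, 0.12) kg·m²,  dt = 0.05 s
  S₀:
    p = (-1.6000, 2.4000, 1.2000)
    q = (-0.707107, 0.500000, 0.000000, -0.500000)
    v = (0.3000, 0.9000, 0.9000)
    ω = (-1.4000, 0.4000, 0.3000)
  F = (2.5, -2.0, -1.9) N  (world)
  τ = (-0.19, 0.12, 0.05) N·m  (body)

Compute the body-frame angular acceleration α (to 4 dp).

precession coupling ω×(Iω) = (0.0096, 0.0084, 0.0336)
angular accel α = (-1.9960, 2.7900, 0.1367)

α = (-1.9960, 2.7900, 0.1367)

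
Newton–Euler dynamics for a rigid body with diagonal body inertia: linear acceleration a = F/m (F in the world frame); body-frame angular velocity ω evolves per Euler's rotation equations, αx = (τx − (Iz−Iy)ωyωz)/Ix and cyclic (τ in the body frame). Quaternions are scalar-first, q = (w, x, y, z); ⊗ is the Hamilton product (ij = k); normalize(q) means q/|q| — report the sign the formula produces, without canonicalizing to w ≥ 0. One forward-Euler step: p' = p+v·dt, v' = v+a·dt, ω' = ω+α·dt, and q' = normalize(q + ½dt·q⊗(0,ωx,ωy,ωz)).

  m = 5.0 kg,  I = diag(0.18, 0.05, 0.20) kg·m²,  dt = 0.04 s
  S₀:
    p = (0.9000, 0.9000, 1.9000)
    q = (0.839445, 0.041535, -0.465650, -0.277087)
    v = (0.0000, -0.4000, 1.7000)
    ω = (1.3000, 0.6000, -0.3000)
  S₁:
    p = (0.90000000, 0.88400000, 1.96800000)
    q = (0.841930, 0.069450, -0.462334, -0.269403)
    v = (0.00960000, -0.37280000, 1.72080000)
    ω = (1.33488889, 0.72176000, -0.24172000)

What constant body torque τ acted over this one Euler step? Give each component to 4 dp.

ω₁ − ω₀ = (0.03488889, 0.12176000, 0.05828000)
ω₀×(Iω₀) = (-0.0270, 0.0078, -0.1014)
τ = I·(Δω/dt) + ω₀×(Iω₀) = (0.1300, 0.1600, 0.1900)

τ = (0.1300, 0.1600, 0.1900)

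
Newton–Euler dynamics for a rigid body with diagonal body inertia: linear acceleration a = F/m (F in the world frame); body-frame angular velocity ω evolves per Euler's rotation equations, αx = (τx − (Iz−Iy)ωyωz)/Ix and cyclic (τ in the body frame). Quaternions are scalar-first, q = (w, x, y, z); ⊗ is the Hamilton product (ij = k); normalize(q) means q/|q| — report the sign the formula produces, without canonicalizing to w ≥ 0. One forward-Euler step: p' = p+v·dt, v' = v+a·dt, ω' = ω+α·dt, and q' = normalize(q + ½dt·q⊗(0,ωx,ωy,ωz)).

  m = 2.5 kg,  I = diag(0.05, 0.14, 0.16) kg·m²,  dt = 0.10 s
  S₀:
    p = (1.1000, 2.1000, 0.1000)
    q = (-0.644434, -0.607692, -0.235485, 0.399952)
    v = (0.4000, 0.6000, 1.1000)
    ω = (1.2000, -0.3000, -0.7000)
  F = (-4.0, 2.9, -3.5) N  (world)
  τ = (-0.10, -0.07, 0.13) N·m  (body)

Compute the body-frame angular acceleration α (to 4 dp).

ω×(Iω) gyroscopic = (0.0042, 0.0924, -0.0324)
α = I⁻¹(τ − ω×Iω) = (-2.0840, -1.1600, 1.0150)

α = (-2.0840, -1.1600, 1.0150)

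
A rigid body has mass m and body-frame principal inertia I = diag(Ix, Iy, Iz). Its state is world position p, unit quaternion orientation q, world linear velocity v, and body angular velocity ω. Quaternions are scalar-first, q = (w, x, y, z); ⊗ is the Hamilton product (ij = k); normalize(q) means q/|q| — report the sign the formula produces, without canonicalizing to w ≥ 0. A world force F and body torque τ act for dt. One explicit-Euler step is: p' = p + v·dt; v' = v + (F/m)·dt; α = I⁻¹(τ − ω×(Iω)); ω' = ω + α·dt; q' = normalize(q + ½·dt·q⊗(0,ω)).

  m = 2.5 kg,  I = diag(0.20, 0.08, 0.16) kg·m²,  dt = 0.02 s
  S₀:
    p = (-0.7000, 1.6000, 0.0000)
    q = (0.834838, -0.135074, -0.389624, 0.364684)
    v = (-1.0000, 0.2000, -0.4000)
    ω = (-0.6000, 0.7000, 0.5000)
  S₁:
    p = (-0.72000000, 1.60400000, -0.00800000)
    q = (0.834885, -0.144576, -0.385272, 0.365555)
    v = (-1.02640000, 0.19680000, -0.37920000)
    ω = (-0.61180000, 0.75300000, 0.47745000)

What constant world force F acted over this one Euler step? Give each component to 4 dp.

Δv = v₁−v₀ = (-0.02640000, -0.00320000, 0.02080000)
m·(v₁−v₀)/dt = (-3.3000, -0.4000, 2.6000)

F = (-3.3000, -0.4000, 2.6000)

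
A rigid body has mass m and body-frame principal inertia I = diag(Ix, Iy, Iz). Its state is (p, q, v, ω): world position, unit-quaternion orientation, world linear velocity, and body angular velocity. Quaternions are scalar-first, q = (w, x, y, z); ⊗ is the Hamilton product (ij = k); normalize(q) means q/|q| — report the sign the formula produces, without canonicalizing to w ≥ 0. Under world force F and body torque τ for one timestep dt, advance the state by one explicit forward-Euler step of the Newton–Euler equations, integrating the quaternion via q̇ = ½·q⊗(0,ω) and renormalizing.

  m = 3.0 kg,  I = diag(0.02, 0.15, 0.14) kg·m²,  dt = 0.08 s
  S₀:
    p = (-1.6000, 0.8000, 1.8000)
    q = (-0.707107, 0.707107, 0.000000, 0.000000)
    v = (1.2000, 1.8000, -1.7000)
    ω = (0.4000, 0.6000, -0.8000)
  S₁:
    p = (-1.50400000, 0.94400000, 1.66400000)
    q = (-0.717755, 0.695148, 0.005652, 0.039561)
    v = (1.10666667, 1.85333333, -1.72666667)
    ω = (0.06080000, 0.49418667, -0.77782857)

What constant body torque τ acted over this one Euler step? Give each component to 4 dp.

τ = (-0.0800, -0.1600, 0.0700)

rate change Δω = (-0.33920000, -0.10581333, 0.02217143)
gyro term ω₀×Iω₀ = (0.0048, 0.0384, 0.0312)
I·α + gyro = (-0.0800, -0.1600, 0.0700)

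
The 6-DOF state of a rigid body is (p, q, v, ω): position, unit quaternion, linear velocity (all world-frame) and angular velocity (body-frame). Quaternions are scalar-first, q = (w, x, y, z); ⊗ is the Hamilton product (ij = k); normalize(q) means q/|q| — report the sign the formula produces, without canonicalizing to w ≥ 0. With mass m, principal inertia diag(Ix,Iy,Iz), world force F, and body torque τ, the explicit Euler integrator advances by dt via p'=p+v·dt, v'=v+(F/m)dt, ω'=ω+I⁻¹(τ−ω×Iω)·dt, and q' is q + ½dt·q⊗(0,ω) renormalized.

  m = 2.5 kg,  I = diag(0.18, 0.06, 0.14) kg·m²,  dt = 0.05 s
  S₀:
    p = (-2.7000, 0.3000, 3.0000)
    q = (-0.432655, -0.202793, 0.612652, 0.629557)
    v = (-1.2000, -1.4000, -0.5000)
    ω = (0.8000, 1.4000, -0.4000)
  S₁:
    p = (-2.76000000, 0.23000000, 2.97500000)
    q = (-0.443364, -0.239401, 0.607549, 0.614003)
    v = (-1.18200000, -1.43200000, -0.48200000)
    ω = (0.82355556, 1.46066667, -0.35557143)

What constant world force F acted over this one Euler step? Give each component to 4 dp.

velocity change Δv = (0.01800000, -0.03200000, 0.01800000)
F = m·Δv/dt = (0.9000, -1.6000, 0.9000)

F = (0.9000, -1.6000, 0.9000)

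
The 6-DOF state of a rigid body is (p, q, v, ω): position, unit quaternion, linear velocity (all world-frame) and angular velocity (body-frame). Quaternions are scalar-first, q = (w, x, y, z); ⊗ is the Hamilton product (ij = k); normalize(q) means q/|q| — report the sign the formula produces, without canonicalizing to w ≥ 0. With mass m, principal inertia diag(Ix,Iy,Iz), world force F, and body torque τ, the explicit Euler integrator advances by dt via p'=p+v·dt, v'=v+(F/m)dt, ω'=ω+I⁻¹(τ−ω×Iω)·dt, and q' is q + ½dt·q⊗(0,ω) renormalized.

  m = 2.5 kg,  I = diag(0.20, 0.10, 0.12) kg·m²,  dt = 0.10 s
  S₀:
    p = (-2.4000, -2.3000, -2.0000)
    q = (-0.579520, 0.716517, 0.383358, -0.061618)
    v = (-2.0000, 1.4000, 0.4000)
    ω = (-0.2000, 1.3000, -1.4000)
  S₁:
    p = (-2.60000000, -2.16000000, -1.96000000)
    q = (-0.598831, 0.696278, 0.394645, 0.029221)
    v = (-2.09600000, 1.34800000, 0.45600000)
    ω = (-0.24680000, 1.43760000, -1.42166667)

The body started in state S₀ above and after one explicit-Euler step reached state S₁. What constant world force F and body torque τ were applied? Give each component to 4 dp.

velocity change Δv = (-0.09600000, -0.05200000, 0.05600000)
applied force F = (-2.4000, -1.3000, 1.4000)
ω₁ − ω₀ = (-0.04680000, 0.13760000, -0.02166667)
precession coupling = (-0.0364, 0.0224, 0.0260)
applied torque τ = (-0.1300, 0.1600, 0.0000)

F = (-2.4000, -1.3000, 1.4000)
τ = (-0.1300, 0.1600, 0.0000)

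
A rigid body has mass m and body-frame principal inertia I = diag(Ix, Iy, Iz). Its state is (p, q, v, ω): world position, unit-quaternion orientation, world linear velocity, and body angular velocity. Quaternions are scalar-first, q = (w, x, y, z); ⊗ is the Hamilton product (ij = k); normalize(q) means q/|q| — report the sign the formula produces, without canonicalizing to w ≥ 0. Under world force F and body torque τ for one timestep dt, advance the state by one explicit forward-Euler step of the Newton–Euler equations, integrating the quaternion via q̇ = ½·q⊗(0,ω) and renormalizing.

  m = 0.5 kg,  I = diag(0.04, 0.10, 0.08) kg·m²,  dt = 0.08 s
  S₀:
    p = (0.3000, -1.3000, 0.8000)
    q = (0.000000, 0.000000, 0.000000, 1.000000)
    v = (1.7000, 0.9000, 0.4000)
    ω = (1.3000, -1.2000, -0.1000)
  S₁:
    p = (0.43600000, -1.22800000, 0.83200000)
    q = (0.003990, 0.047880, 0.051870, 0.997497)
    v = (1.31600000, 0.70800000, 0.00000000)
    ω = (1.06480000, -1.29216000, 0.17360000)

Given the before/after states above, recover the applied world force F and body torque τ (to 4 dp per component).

F = (-2.4000, -1.2000, -2.5000)
τ = (-0.1200, -0.1100, 0.1800)

v₁ − v₀ = (-0.38400000, -0.19200000, -0.40000000)
m·(v₁−v₀)/dt = (-2.4000, -1.2000, -2.5000)
rate change Δω = (-0.23520000, -0.09216000, 0.27360000)
I·α + gyro = (-0.1200, -0.1100, 0.1800)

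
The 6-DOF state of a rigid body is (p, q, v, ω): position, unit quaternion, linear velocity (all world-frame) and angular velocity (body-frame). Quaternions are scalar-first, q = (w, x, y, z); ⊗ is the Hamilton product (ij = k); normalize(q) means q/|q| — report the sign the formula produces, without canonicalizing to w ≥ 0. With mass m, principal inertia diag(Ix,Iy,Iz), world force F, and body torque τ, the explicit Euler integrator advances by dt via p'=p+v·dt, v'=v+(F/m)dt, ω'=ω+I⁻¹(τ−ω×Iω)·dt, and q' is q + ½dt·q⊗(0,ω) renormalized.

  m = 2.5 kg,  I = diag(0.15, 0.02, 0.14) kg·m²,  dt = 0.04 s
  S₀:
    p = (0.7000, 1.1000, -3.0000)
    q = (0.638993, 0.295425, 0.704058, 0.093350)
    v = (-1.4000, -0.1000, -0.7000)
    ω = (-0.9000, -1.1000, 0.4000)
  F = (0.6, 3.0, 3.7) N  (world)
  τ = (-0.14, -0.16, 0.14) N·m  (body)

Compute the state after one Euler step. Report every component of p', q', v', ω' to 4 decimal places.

p' = (0.6440, 1.0960, -3.0280)
q' = (0.6588, 0.2915, 0.6857, 0.1046)
v' = (-1.3904, -0.0520, -0.6408)
ω' = (-0.9233, -1.4128, 0.4768)

p' = p + v·dt = (0.6440, 1.0960, -3.0280)
new velocity v' = (-1.3904, -0.0520, -0.6408)
gyro term ω×Iω = (-0.0528, -0.0036, -0.1287)
α = I⁻¹(τ − ω×Iω) = (-0.5813, -7.8200, 1.9193)
ω' = ω + α·dt = (-0.9233, -1.4128, 0.4768)
Hamilton product q⊗(0,ω) = (1.0030063, -0.1907855, -0.9050773, 0.5642819)
q + ½dt·q⊗(0,ω), renormalized = (0.6588, 0.2915, 0.6857, 0.1046)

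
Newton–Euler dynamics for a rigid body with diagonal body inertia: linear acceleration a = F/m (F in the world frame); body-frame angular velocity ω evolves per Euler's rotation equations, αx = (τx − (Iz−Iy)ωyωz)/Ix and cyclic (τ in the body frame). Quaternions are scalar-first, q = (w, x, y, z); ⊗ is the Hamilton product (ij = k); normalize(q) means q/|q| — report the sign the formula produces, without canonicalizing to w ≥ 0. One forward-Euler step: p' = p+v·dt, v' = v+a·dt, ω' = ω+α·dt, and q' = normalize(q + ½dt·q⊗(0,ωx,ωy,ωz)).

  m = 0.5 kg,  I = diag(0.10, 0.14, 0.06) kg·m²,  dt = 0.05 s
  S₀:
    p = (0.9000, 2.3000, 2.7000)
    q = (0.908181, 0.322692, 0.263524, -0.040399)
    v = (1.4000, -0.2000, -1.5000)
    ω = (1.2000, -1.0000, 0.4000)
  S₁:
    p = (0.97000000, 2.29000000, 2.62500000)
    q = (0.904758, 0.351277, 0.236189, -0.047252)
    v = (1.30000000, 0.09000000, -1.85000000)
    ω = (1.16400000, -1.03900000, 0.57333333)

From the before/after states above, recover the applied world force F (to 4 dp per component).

Δv = v₁−v₀ = (-0.10000000, 0.29000000, -0.35000000)
applied force F = (-1.0000, 2.9000, -3.5000)

F = (-1.0000, 2.9000, -3.5000)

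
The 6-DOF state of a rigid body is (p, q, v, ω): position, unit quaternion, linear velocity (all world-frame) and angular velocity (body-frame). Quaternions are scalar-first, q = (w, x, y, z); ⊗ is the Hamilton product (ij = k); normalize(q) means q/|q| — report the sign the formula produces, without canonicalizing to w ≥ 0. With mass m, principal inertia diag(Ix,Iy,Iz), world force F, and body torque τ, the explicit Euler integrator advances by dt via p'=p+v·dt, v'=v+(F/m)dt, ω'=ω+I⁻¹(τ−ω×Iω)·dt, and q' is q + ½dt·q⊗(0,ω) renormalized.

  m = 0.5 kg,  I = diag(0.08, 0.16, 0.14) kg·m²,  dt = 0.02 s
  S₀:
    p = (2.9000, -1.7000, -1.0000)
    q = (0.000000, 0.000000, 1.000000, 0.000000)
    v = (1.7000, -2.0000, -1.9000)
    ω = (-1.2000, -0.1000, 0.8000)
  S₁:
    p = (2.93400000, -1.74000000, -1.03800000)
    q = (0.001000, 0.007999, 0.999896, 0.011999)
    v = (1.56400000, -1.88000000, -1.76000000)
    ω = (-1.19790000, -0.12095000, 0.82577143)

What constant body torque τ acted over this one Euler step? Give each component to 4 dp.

τ = (0.0100, -0.1100, 0.1900)

rate change Δω = (0.00210000, -0.02095000, 0.02577143)
τ = I·(Δω/dt) + ω₀×(Iω₀) = (0.0100, -0.1100, 0.1900)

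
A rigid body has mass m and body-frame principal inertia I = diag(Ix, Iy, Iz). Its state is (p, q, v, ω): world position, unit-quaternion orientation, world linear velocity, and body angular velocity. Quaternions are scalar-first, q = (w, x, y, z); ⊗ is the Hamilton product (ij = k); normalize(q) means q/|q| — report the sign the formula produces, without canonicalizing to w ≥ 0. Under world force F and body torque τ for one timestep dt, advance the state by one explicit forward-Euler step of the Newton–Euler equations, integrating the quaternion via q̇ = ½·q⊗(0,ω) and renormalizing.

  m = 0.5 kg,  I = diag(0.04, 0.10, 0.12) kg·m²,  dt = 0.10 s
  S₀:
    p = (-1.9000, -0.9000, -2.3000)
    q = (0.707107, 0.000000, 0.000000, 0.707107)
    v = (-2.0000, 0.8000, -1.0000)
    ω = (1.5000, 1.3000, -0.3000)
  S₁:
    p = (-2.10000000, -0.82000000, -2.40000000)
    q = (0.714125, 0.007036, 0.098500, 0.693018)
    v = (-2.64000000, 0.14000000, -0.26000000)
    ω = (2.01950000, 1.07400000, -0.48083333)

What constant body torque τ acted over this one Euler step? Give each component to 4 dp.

τ = (0.2000, -0.1900, -0.1000)

ω₁ − ω₀ = (0.51950000, -0.22600000, -0.18083333)
τ = I·(Δω/dt) + ω₀×(Iω₀) = (0.2000, -0.1900, -0.1000)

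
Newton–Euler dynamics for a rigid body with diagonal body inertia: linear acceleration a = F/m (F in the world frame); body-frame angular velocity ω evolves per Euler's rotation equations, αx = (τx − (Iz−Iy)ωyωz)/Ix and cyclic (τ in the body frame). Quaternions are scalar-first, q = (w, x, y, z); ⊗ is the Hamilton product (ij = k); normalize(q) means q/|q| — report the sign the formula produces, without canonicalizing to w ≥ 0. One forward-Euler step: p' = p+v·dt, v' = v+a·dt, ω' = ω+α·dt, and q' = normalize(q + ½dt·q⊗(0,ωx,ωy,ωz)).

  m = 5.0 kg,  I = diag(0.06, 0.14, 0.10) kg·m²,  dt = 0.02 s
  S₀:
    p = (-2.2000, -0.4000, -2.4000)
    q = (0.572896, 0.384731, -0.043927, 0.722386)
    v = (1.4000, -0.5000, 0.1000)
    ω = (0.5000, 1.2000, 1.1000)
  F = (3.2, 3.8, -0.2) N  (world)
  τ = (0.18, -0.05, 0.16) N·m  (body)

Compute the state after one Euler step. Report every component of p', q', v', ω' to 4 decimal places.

p' = (-2.1720, -0.4100, -2.3980)
q' = (0.5635, 0.3784, -0.0377, 0.7334)
v' = (1.4128, -0.4848, 0.0992)
ω' = (0.5776, 1.1960, 1.1224)

ω×(Iω) gyroscopic = (-0.0528, -0.0220, 0.0480)
(τ − ω×Iω)/I = (3.8800, -0.2000, 1.1200)
ω' = ω + α·dt = (0.5776, 1.1960, 1.1224)
q⊗(0,ω) = (-0.9342777, -0.6287349, 0.6254641, 1.1138263)
updated quaternion q' = (0.5635, 0.3784, -0.0377, 0.7334)
linear accel F/m = (0.6400, 0.7600, -0.0400)
new position p' = (-2.1720, -0.4100, -2.3980)
v + (F/m)dt = (1.4128, -0.4848, 0.0992)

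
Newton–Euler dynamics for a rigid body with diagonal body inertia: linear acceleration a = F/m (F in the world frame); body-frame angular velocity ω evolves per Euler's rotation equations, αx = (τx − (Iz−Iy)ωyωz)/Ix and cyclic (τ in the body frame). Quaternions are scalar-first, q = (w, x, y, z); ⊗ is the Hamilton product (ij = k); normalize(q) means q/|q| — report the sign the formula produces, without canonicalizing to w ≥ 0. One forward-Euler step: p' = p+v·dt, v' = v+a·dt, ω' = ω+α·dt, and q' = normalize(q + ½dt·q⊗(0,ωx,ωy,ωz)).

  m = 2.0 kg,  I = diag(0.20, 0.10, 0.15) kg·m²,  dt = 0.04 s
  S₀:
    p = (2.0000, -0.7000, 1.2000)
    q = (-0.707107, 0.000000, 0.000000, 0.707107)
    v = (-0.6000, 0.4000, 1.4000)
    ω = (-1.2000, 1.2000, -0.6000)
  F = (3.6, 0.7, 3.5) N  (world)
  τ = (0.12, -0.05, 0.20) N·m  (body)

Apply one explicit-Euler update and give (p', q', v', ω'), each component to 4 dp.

a = F/m = (1.8000, 0.3500, 1.7500)
new position p' = (1.9760, -0.6840, 1.2560)
v + (F/m)dt = (-0.5280, 0.4140, 1.4700)
(τ − ω×Iω)/I = (0.7800, -0.8600, 0.3733)
ω' = ω + α·dt = (-1.1688, 1.1656, -0.5851)
Hamilton product q⊗(0,ω) = (0.4242642, 0.0000000, -1.6970568, 0.4242642)
q' = normalize(q + ½dt·q⊗(0,ω)) = (-0.6982, 0.0000, -0.0339, 0.7151)

p' = (1.9760, -0.6840, 1.2560)
q' = (-0.6982, 0.0000, -0.0339, 0.7151)
v' = (-0.5280, 0.4140, 1.4700)
ω' = (-1.1688, 1.1656, -0.5851)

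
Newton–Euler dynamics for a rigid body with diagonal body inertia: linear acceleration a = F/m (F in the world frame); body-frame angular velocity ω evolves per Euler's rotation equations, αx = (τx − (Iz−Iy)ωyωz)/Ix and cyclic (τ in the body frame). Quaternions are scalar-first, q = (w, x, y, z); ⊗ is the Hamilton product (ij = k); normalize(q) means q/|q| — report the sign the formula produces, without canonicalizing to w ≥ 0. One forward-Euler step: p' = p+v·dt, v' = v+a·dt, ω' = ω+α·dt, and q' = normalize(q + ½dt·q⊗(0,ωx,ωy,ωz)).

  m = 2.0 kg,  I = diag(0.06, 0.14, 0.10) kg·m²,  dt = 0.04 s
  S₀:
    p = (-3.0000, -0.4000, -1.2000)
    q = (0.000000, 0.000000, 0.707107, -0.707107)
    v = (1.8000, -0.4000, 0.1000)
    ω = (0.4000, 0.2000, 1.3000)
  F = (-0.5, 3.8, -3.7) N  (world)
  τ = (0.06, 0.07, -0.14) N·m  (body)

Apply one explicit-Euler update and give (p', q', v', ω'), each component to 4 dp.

p' = (-2.9280, -0.4160, -1.1960)
q' = (0.0156, 0.0212, 0.7012, -0.7125)
v' = (1.7900, -0.3240, 0.0260)
ω' = (0.4469, 0.2259, 1.2414)

linear accel F/m = (-0.2500, 1.9000, -1.8500)
p + v·dt = (-2.9280, -0.4160, -1.1960)
v + (F/m)dt = (1.7900, -0.3240, 0.0260)
(τ − ω×Iω)/I = (1.1733, 0.6486, -1.4640)
ω' = ω + α·dt = (0.4469, 0.2259, 1.2414)
Hamilton product q⊗(0,ω) = (0.7778177, 1.0606605, -0.2828428, -0.2828428)
updated quaternion q' = (0.0156, 0.0212, 0.7012, -0.7125)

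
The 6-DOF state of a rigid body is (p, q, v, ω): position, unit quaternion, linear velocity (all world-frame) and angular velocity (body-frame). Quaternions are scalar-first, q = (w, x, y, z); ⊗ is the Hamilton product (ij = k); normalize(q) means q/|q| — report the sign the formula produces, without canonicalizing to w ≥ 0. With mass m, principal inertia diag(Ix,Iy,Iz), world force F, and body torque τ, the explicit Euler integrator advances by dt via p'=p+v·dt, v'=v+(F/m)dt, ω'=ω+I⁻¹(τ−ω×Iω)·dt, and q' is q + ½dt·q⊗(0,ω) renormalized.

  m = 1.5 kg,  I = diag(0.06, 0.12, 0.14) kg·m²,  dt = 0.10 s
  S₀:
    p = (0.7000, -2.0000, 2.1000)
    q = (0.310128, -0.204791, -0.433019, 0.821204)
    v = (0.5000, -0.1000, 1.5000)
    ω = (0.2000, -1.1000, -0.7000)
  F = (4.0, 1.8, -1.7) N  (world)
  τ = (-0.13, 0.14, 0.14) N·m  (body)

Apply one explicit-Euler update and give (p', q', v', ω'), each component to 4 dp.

p + v·dt = (0.7500, -2.0100, 2.2500)
v' = v + a·dt = (0.7667, 0.0200, 1.3867)
α = I⁻¹(τ − ω×Iω) = (-2.4233, 1.0733, 1.0943)
ω' = ω + α·dt = (-0.0423, -0.9927, -0.5906)
2q̇ = q⊗(0,ω) = (0.1394801, 1.2684633, -0.3202537, 0.0947843)
updated quaternion q' = (0.3164, -0.1411, -0.4481, 0.8242)

p' = (0.7500, -2.0100, 2.2500)
q' = (0.3164, -0.1411, -0.4481, 0.8242)
v' = (0.7667, 0.0200, 1.3867)
ω' = (-0.0423, -0.9927, -0.5906)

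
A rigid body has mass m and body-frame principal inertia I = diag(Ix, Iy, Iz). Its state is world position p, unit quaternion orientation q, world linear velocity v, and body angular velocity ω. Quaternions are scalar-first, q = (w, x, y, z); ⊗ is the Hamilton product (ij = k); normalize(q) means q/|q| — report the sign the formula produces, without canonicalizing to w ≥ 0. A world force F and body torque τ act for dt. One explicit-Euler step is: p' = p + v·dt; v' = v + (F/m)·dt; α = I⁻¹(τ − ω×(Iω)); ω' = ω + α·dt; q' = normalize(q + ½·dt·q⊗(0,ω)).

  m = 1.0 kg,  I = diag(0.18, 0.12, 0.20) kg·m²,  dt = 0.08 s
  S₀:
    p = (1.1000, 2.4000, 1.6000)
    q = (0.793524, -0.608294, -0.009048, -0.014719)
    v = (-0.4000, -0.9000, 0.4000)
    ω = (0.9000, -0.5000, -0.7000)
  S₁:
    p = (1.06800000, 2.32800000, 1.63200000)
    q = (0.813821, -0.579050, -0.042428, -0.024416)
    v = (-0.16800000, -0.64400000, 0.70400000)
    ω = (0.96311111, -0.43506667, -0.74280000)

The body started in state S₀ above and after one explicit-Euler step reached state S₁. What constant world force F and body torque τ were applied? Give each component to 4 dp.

Δv = v₁−v₀ = (0.23200000, 0.25600000, 0.30400000)
applied force F = (2.9000, 3.2000, 3.8000)
Δω = ω₁−ω₀ = (0.06311111, 0.06493333, -0.04280000)
precession coupling = (0.0280, 0.0126, 0.0270)
applied torque τ = (0.1700, 0.1100, -0.0800)

F = (2.9000, 3.2000, 3.8000)
τ = (0.1700, 0.1100, -0.0800)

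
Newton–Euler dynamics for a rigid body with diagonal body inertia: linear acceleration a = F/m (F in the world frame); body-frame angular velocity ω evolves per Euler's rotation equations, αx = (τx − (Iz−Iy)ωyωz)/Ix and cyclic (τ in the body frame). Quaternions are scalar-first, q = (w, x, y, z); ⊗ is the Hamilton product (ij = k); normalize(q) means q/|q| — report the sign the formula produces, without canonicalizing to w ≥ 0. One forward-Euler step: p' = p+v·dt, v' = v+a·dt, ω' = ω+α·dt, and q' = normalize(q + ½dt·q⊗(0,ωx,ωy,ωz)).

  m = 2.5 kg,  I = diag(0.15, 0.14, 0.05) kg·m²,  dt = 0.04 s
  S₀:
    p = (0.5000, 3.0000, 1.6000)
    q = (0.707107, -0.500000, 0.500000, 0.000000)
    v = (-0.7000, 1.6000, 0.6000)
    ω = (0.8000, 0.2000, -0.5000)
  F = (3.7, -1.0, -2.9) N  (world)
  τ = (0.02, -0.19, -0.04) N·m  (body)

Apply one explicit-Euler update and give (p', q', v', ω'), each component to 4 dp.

p' = (0.4720, 3.0640, 1.6240)
q' = (0.7130, -0.4936, 0.4977, -0.0171)
v' = (-0.6408, 1.5840, 0.5536)
ω' = (0.8029, 0.1571, -0.5307)

angular accel α = (0.0733, -1.0714, -0.7680)
ω + α·dt = (0.8029, 0.1571, -0.5307)
Hamilton product q⊗(0,ω) = (0.3000000, 0.3156856, -0.1085786, -0.8535535)
updated quaternion q' = (0.7130, -0.4936, 0.4977, -0.0171)
linear accel F/m = (1.4800, -0.4000, -1.1600)
new position p' = (0.4720, 3.0640, 1.6240)
v + (F/m)dt = (-0.6408, 1.5840, 0.5536)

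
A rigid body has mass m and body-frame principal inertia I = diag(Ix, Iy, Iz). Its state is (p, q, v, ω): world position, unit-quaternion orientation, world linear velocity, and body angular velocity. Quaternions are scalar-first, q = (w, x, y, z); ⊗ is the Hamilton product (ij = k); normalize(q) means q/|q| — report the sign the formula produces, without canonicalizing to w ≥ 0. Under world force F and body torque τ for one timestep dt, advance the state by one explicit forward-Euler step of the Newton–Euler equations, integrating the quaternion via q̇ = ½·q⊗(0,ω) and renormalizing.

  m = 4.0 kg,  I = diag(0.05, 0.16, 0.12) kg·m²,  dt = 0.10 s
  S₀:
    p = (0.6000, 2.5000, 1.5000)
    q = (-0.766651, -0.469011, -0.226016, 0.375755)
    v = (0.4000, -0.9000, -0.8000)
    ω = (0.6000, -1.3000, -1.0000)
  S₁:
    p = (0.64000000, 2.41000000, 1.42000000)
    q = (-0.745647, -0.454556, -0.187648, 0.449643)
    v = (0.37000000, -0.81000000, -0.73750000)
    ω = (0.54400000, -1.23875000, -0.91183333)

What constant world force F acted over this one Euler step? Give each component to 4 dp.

v₁ − v₀ = (-0.03000000, 0.09000000, 0.06250000)
applied force F = (-1.2000, 3.6000, 2.5000)

F = (-1.2000, 3.6000, 2.5000)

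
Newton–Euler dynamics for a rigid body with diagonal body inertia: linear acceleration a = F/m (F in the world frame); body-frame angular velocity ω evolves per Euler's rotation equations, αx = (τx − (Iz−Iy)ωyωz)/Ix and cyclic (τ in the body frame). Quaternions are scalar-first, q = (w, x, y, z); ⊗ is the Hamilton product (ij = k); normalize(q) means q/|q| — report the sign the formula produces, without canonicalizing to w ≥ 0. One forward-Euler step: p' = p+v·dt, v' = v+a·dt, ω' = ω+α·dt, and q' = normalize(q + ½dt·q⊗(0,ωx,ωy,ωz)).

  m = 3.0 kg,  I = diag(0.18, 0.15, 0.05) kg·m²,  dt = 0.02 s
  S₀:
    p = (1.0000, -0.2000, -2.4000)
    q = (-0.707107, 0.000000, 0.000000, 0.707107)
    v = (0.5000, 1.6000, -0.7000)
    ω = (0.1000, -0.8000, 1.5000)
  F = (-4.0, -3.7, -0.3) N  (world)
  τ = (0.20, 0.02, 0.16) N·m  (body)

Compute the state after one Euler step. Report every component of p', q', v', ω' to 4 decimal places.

precession coupling ω×(Iω) = (0.1200, 0.0195, 0.0024)
α = I⁻¹(τ − ω×Iω) = (0.4444, 0.0033, 3.1520)
new body rate ω' = (0.1089, -0.7999, 1.5630)
q⊗(0,ω) = (-1.0606605, 0.4949749, 0.6363963, -1.0606605)
q + ½dt·q⊗(0,ω), renormalized = (-0.7176, 0.0049, 0.0064, 0.6964)
linear accel F/m = (-1.3333, -1.2333, -0.1000)
p' = p + v·dt = (1.0100, -0.1680, -2.4140)
v' = v + a·dt = (0.4733, 1.5753, -0.7020)

p' = (1.0100, -0.1680, -2.4140)
q' = (-0.7176, 0.0049, 0.0064, 0.6964)
v' = (0.4733, 1.5753, -0.7020)
ω' = (0.1089, -0.7999, 1.5630)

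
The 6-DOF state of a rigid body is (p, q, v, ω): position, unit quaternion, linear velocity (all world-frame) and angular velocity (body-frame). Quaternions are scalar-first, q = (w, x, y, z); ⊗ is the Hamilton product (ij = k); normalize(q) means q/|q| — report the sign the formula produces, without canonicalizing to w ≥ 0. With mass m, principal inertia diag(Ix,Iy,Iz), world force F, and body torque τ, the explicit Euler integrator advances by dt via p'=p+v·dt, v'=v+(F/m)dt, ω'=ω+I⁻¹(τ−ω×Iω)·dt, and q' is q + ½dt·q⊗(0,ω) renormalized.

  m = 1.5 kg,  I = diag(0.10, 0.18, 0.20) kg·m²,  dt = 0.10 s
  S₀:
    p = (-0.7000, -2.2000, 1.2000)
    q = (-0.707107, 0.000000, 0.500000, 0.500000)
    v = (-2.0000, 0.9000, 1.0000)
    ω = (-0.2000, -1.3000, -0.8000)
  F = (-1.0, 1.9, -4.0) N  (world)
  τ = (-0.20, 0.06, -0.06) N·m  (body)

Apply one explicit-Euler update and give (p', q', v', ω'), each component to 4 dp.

gyro term ω×Iω = (0.0208, -0.0160, 0.0208)
α = I⁻¹(τ − ω×Iω) = (-2.2080, 0.4222, -0.4040)
ω + α·dt = (-0.4208, -1.2578, -0.8404)
Hamilton product q⊗(0,ω) = (1.0500000, 0.3914214, 0.8192391, 0.6656856)
q' = normalize(q + ½dt·q⊗(0,ω)) = (-0.6527, 0.0195, 0.5394, 0.5317)
p' = p + v·dt = (-0.9000, -2.1100, 1.3000)
new velocity v' = (-2.0667, 1.0267, 0.7333)

p' = (-0.9000, -2.1100, 1.3000)
q' = (-0.6527, 0.0195, 0.5394, 0.5317)
v' = (-2.0667, 1.0267, 0.7333)
ω' = (-0.4208, -1.2578, -0.8404)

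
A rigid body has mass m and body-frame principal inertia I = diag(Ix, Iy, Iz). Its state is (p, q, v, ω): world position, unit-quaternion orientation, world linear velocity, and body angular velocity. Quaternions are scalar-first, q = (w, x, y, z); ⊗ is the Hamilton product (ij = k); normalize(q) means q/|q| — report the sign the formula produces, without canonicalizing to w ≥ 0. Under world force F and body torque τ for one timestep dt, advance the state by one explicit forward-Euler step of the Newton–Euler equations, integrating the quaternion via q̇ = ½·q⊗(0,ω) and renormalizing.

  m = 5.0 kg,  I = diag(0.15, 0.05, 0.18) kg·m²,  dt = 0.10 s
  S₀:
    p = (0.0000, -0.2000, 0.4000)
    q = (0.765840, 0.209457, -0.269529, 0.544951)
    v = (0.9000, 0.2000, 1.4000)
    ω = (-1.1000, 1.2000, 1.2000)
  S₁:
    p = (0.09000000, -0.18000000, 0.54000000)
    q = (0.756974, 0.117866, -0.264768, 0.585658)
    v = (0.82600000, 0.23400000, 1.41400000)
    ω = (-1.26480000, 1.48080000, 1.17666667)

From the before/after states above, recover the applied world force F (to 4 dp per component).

F = (-3.7000, 1.7000, 0.7000)

Δv = v₁−v₀ = (-0.07400000, 0.03400000, 0.01400000)
F = m·Δv/dt = (-3.7000, 1.7000, 0.7000)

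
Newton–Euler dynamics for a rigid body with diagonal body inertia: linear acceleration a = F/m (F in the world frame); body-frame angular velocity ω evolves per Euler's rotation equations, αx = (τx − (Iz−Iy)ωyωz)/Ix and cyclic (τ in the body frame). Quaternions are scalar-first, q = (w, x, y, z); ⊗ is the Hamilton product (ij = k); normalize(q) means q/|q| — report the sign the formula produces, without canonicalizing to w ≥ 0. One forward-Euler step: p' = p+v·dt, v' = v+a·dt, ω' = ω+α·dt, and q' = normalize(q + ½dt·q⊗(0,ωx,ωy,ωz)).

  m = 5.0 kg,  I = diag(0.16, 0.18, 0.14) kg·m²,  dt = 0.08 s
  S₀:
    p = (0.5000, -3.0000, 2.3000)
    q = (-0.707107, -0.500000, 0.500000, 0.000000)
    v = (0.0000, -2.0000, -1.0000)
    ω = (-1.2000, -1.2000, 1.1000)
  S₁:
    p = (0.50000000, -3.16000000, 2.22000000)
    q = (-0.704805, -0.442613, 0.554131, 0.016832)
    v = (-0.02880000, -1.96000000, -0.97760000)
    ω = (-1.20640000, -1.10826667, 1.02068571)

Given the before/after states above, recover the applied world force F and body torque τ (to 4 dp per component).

Δv = v₁−v₀ = (-0.02880000, 0.04000000, 0.02240000)
m·(v₁−v₀)/dt = (-1.8000, 2.5000, 1.4000)
Δω = ω₁−ω₀ = (-0.00640000, 0.09173333, -0.07931429)
precession coupling = (0.0528, -0.0264, 0.0288)
τ = I·(Δω/dt) + ω₀×(Iω₀) = (0.0400, 0.1800, -0.1100)

F = (-1.8000, 2.5000, 1.4000)
τ = (0.0400, 0.1800, -0.1100)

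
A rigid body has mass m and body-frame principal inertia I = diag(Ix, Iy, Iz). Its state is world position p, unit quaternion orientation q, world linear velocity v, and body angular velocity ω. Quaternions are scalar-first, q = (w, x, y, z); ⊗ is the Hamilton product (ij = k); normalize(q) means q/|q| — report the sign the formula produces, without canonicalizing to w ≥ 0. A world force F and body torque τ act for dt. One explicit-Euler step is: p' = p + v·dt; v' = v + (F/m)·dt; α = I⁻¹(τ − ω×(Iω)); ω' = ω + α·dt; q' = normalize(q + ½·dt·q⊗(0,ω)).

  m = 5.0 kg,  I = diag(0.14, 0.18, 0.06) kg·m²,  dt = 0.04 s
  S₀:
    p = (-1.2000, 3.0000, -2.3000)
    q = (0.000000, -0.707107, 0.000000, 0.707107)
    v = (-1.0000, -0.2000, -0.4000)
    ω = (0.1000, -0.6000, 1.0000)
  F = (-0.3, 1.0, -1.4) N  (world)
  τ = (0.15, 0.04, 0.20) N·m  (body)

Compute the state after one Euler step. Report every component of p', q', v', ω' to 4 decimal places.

a = (-0.0600, 0.2000, -0.2800)
p' = p + v·dt = (-1.2400, 2.9920, -2.3160)
v' = v + a·dt = (-1.0024, -0.1920, -0.4112)
ω×(Iω) gyroscopic = (0.0720, 0.0080, -0.0024)
(τ − ω×Iω)/I = (0.5571, 0.1778, 3.3733)
new body rate ω' = (0.1223, -0.5929, 1.1349)
2q̇ = q⊗(0,ω) = (-0.6363963, 0.4242642, 0.7778177, 0.4242642)
q' = normalize(q + ½dt·q⊗(0,ω)) = (-0.0127, -0.6984, 0.0156, 0.7154)

p' = (-1.2400, 2.9920, -2.3160)
q' = (-0.0127, -0.6984, 0.0156, 0.7154)
v' = (-1.0024, -0.1920, -0.4112)
ω' = (0.1223, -0.5929, 1.1349)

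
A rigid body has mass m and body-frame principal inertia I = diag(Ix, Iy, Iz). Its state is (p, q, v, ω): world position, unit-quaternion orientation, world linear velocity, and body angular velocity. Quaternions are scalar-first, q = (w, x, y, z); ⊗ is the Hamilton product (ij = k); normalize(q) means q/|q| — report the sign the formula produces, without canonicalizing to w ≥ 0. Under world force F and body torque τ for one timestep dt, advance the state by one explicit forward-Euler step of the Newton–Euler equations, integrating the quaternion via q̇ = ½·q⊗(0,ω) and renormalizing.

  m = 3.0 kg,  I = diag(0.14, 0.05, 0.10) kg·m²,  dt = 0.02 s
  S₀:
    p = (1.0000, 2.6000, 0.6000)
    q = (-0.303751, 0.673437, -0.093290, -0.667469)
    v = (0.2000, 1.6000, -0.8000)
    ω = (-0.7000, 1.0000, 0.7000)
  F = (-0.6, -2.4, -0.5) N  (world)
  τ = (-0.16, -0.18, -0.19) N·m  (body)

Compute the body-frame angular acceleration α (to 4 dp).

ω×(Iω) gyroscopic = (0.0350, -0.0196, 0.0630)
α = I⁻¹(τ − ω×Iω) = (-1.3929, -3.2080, -2.5300)

α = (-1.3929, -3.2080, -2.5300)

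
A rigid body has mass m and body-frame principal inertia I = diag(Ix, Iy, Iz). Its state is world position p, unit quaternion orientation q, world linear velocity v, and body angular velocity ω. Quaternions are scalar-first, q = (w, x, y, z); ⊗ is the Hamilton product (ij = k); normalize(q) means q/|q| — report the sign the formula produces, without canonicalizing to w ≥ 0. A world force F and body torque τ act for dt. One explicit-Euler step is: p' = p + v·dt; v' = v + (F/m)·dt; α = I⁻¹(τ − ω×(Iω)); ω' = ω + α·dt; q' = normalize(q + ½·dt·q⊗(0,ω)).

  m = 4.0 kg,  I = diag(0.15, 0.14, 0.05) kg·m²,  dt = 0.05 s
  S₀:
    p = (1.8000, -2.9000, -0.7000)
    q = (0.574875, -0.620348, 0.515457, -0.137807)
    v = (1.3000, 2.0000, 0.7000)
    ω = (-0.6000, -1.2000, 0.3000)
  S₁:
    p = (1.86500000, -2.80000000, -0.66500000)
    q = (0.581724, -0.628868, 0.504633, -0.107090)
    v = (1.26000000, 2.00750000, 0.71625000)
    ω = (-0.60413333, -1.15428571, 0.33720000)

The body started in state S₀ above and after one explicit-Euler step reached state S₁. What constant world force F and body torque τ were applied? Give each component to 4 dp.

rate change Δω = (-0.00413333, 0.04571429, 0.03720000)
ω₀×(Iω₀) = (0.0324, -0.0180, -0.0072)
I·α + gyro = (0.0200, 0.1100, 0.0300)
velocity change Δv = (-0.04000000, 0.00750000, 0.01625000)
applied force F = (-3.2000, 0.6000, 1.3000)

F = (-3.2000, 0.6000, 1.3000)
τ = (0.0200, 0.1100, 0.0300)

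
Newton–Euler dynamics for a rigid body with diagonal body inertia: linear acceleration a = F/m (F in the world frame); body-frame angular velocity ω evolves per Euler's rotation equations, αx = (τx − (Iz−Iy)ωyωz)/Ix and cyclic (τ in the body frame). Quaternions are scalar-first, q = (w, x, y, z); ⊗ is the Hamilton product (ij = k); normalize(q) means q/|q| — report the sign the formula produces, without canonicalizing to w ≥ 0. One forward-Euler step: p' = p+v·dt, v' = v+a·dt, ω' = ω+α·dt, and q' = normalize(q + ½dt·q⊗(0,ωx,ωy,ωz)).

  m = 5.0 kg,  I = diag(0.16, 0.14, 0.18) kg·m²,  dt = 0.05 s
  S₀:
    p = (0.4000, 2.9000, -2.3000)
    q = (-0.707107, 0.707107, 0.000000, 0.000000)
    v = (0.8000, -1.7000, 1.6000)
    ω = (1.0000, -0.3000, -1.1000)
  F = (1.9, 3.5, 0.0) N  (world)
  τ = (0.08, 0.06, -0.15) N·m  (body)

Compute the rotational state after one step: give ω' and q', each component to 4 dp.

precession coupling ω×(Iω) = (0.0132, 0.0220, 0.0060)
angular accel α = (0.4175, 0.2714, -0.8667)
ω + α·dt = (1.0209, -0.2864, -1.1433)
2q̇ = q⊗(0,ω) = (-0.7071070, -0.7071070, 0.9899498, 0.5656856)
q' = normalize(q + ½dt·q⊗(0,ω)) = (-0.7243, 0.6889, 0.0247, 0.0141)

ω' = (1.0209, -0.2864, -1.1433)
q' = (-0.7243, 0.6889, 0.0247, 0.0141)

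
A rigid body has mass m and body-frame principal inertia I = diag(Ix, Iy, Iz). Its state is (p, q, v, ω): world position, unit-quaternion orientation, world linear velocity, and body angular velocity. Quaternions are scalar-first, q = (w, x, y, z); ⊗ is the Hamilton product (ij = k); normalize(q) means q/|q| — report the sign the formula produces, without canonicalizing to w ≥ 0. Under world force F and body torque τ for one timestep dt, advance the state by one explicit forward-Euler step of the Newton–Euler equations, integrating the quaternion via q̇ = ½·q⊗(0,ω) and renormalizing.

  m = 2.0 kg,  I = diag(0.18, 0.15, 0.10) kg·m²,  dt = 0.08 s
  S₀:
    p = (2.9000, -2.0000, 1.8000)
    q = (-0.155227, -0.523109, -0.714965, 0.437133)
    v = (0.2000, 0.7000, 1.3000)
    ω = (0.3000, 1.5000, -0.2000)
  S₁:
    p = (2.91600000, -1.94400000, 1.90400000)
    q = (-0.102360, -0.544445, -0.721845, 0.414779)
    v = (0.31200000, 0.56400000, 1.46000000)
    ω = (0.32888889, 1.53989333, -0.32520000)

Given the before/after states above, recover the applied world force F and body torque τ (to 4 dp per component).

velocity change Δv = (0.11200000, -0.13600000, 0.16000000)
F = m·Δv/dt = (2.8000, -3.4000, 4.0000)
Δω = ω₁−ω₀ = (0.02888889, 0.03989333, -0.12520000)
precession coupling = (0.0150, -0.0048, -0.0135)
applied torque τ = (0.0800, 0.0700, -0.1700)

F = (2.8000, -3.4000, 4.0000)
τ = (0.0800, 0.0700, -0.1700)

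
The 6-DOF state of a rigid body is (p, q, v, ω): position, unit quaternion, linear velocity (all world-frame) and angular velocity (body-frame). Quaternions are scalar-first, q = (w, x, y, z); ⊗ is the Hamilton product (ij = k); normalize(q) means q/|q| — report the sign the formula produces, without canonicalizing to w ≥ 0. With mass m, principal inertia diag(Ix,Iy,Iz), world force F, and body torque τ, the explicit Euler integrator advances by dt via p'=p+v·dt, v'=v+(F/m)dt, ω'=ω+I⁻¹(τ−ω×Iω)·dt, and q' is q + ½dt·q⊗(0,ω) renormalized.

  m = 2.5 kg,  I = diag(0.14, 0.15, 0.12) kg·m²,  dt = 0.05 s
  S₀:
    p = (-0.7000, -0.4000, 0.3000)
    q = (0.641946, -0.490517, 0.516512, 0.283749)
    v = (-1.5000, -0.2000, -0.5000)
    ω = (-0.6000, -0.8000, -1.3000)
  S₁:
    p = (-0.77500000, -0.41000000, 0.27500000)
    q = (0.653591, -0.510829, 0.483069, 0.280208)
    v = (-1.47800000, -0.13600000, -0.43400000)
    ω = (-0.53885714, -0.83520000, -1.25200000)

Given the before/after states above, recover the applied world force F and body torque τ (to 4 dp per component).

rate change Δω = (0.06114286, -0.03520000, 0.04800000)
ω₀×(Iω₀) = (-0.0312, 0.0156, 0.0048)
τ = I·(Δω/dt) + ω₀×(Iω₀) = (0.1400, -0.0900, 0.1200)
v₁ − v₀ = (0.02200000, 0.06400000, 0.06600000)
applied force F = (1.1000, 3.2000, 3.3000)

F = (1.1000, 3.2000, 3.3000)
τ = (0.1400, -0.0900, 0.1200)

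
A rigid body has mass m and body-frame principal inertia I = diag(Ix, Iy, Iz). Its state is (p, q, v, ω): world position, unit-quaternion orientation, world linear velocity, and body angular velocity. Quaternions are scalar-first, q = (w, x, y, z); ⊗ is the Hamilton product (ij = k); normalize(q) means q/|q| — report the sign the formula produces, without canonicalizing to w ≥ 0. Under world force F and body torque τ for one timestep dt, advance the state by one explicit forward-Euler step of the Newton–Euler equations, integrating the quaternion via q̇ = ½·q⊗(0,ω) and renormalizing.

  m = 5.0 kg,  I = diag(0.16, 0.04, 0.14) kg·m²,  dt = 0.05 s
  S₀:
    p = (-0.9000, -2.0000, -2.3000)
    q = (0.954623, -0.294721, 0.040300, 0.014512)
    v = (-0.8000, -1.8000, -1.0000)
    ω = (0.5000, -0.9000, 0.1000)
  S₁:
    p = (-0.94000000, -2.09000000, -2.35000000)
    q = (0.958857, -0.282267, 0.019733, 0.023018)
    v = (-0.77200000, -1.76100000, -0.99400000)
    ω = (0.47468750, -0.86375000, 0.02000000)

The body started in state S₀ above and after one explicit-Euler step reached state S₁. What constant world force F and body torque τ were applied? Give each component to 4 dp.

F = (2.8000, 3.9000, 0.6000)
τ = (-0.0900, 0.0300, -0.1700)

rate change Δω = (-0.02531250, 0.03625000, -0.08000000)
gyro term ω₀×Iω₀ = (-0.0090, 0.0010, 0.0540)
I·α + gyro = (-0.0900, 0.0300, -0.1700)
v₁ − v₀ = (0.02800000, 0.03900000, 0.00600000)
m·(v₁−v₀)/dt = (2.8000, 3.9000, 0.6000)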